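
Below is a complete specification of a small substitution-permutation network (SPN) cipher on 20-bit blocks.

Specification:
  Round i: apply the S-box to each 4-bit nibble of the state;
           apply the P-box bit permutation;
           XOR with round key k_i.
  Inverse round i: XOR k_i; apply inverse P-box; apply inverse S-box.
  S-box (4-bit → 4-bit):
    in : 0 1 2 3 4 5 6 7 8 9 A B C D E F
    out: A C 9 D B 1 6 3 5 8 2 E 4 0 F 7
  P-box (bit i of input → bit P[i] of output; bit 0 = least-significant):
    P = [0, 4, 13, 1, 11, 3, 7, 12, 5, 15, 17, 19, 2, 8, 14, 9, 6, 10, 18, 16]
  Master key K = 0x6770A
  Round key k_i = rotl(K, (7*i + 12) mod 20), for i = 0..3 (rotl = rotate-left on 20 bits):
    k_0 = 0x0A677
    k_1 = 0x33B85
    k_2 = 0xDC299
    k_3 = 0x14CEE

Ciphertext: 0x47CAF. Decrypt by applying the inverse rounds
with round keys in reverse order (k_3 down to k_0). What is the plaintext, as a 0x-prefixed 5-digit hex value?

s_0 = ciphertext = 0x47CAF
s_1 = InvRound(s_0, k_3) = 0x3DD98
s_2 = InvRound(s_1, k_2) = 0x60125
s_3 = InvRound(s_2, k_1) = 0x1953C
s_4 = InvRound(s_3, k_0) = 0x20D03

0x20D03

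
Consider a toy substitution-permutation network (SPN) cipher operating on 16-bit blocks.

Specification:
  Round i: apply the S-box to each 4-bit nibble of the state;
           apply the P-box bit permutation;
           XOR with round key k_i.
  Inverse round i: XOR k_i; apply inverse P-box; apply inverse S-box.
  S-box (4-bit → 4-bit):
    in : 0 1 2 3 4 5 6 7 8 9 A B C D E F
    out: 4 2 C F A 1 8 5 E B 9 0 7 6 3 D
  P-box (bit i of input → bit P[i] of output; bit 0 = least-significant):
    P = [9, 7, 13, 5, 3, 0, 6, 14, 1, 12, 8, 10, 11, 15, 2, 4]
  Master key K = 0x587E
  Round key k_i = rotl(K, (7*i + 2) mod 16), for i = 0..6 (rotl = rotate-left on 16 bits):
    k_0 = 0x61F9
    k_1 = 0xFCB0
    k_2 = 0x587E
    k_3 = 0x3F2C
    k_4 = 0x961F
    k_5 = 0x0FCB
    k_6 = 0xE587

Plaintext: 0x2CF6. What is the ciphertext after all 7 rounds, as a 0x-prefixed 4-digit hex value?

0xD93E

s_0 = plaintext = 0x2CF6
s_1 = Round(s_0, k_0) = 0x3087
s_2 = Round(s_1, k_1) = 0x17E5
s_3 = Round(s_2, k_2) = 0xDB75
s_4 = Round(s_3, k_3) = 0xBD60
s_5 = Round(s_4, k_4) = 0xE71F
s_6 = Round(s_5, k_5) = 0xA4E8
s_7 = Round(s_6, k_6) = 0xD93E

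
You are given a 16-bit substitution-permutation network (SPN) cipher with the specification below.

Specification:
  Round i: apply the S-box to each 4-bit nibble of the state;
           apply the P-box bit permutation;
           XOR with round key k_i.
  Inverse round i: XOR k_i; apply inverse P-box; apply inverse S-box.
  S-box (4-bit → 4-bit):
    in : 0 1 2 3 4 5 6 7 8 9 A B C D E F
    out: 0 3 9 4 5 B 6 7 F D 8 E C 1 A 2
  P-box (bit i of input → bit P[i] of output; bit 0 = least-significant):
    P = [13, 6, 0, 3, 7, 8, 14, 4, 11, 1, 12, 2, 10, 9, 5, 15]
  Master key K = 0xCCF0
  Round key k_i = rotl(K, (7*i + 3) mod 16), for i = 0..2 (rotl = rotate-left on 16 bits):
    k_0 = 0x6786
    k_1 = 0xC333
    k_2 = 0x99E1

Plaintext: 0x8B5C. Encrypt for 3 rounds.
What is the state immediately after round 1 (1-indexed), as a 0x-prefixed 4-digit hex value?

s_0 = plaintext = 0x8B5C
s_1 = Round(s_0, k_0) = 0xF039
s_2 = Round(s_1, k_1) = 0xA13A
s_3 = Round(s_2, k_2) = 0x51EB

0xF039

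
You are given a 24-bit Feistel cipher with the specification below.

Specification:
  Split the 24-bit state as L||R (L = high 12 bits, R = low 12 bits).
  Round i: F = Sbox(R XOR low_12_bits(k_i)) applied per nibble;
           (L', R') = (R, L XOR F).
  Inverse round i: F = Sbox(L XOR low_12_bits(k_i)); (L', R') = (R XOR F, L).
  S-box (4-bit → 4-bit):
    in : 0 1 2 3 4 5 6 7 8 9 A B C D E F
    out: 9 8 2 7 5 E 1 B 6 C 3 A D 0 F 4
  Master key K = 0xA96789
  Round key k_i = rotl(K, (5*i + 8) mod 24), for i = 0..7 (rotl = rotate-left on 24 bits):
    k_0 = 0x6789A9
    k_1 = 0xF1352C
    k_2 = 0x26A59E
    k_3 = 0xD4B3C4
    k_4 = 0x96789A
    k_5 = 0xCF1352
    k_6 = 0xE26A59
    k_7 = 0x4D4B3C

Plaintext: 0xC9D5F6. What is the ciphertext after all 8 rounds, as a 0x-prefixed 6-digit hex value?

0xF6BAD1

s_0 = plaintext = 0xC9D5F6
s_1 = Round(s_0, k_0) = 0x5F6179
s_2 = Round(s_1, k_1) = 0x179018
s_3 = Round(s_2, k_2) = 0x018F18
s_4 = Round(s_3, k_3) = 0xF18D15
s_5 = Round(s_4, k_4) = 0xD1517C
s_6 = Round(s_5, k_5) = 0x17CF3A
s_7 = Round(s_6, k_6) = 0xF3AF6B
s_8 = Round(s_7, k_7) = 0xF6BAD1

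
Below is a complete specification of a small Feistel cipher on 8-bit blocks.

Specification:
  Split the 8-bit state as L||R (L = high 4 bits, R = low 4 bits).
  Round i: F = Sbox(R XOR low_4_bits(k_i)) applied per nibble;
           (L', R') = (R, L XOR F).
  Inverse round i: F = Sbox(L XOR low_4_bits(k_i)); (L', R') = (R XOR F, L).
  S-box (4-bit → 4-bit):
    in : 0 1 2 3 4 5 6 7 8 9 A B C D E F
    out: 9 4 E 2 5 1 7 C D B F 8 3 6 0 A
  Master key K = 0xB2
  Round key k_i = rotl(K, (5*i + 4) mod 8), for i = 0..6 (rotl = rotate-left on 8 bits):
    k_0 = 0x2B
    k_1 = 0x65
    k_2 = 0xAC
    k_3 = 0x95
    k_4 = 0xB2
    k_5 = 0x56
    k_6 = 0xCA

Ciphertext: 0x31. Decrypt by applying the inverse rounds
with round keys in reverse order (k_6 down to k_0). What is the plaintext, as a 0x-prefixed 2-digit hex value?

0xA7

s_0 = ciphertext = 0x31
s_1 = InvRound(s_0, k_6) = 0xA3
s_2 = InvRound(s_1, k_5) = 0x0A
s_3 = InvRound(s_2, k_4) = 0x40
s_4 = InvRound(s_3, k_3) = 0x44
s_5 = InvRound(s_4, k_2) = 0x94
s_6 = InvRound(s_5, k_1) = 0x79
s_7 = InvRound(s_6, k_0) = 0xA7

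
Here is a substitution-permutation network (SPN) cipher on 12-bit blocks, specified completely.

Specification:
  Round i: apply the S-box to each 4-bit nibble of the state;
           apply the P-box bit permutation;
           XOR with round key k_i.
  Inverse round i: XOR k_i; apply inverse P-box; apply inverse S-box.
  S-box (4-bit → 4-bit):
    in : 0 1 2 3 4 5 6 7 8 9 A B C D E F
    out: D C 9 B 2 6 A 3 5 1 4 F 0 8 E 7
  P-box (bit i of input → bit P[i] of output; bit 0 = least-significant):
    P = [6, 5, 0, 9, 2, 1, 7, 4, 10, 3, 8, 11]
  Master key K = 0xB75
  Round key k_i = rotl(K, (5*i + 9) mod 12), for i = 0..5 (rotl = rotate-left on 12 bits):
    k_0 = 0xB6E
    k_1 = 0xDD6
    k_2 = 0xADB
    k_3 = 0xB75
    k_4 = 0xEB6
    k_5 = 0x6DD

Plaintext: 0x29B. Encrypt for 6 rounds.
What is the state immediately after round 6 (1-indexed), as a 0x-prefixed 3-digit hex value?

s_0 = plaintext = 0x29B
s_1 = Round(s_0, k_0) = 0x50B
s_2 = Round(s_1, k_1) = 0xE2B
s_3 = Round(s_2, k_2) = 0x1A6
s_4 = Round(s_3, k_3) = 0x0D5
s_5 = Round(s_4, k_4) = 0x387
s_6 = Round(s_5, k_5) = 0xA31

0xA31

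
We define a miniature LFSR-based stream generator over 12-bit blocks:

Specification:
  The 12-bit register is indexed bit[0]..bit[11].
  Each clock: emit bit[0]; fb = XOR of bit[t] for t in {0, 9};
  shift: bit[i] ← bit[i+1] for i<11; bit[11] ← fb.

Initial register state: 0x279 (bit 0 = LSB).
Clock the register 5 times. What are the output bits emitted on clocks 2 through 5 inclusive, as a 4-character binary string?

reg_0 = 0x279
clock 1: out=1, reg = 0x13C
clock 2: out=0, reg = 0x09E
clock 3: out=0, reg = 0x04F
clock 4: out=1, reg = 0x827
clock 5: out=1, reg = 0xC13

0011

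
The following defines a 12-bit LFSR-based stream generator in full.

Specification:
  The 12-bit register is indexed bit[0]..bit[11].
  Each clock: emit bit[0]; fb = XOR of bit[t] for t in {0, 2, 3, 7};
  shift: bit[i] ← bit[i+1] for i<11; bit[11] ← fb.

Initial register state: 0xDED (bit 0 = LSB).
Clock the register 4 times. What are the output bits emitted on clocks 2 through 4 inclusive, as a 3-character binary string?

reg_0 = 0xDED
clock 1: out=1, reg = 0x6F6
clock 2: out=0, reg = 0x37B
clock 3: out=1, reg = 0x1BD
clock 4: out=1, reg = 0x0DE

011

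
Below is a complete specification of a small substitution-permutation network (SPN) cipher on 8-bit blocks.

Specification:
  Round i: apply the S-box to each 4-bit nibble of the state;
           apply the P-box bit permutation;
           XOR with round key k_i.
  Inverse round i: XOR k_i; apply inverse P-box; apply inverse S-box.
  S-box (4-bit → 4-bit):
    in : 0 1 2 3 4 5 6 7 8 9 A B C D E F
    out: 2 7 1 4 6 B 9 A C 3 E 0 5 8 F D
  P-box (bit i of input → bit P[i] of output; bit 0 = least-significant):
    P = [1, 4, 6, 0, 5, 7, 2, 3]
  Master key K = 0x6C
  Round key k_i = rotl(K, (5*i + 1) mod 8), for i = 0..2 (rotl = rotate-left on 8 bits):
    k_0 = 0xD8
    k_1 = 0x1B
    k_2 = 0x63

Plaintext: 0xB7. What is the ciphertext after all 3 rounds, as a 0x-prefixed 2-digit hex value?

0x42

s_0 = plaintext = 0xB7
s_1 = Round(s_0, k_0) = 0xC9
s_2 = Round(s_1, k_1) = 0x2D
s_3 = Round(s_2, k_2) = 0x42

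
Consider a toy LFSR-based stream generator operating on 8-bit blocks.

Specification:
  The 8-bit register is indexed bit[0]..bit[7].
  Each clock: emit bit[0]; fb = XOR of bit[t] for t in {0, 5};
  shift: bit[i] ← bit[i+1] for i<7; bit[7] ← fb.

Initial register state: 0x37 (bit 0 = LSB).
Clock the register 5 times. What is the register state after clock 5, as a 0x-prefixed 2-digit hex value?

reg_0 = 0x37
clock 1: out=1, reg = 0x1B
clock 2: out=1, reg = 0x8D
clock 3: out=1, reg = 0xC6
clock 4: out=0, reg = 0x63
clock 5: out=1, reg = 0x31

0x31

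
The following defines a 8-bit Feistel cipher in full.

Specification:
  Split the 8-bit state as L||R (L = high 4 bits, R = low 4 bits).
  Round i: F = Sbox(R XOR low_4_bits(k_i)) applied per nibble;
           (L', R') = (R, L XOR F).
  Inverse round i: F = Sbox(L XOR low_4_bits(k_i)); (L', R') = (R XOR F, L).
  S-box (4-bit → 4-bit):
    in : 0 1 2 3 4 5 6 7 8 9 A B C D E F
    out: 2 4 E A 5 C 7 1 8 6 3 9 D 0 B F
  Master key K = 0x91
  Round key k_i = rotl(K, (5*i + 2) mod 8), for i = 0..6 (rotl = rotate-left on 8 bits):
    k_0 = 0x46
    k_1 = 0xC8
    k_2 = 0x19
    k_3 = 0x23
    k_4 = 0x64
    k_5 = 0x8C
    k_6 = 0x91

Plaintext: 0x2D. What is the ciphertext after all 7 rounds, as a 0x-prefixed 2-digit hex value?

0xE9

s_0 = plaintext = 0x2D
s_1 = Round(s_0, k_0) = 0xDB
s_2 = Round(s_1, k_1) = 0xB7
s_3 = Round(s_2, k_2) = 0x70
s_4 = Round(s_3, k_3) = 0x0D
s_5 = Round(s_4, k_4) = 0xD6
s_6 = Round(s_5, k_5) = 0x6E
s_7 = Round(s_6, k_6) = 0xE9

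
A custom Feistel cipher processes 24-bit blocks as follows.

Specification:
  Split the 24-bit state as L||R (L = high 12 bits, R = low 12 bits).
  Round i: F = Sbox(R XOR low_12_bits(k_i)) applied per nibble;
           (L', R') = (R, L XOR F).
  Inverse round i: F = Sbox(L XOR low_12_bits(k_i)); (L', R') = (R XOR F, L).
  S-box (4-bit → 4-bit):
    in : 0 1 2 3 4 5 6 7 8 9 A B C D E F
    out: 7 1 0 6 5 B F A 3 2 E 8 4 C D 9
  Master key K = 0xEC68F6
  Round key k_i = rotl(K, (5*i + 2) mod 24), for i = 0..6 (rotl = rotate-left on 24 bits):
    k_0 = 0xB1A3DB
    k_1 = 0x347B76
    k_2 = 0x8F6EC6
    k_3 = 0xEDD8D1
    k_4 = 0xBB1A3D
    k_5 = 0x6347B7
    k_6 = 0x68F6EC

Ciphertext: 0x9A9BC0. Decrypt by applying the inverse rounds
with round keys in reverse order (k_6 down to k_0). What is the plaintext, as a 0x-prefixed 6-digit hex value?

s_0 = ciphertext = 0x9A9BC0
s_1 = InvRound(s_0, k_6) = 0x29B9A9
s_2 = InvRound(s_1, k_5) = 0x2AD29B
s_3 = InvRound(s_2, k_4) = 0x1BC2AD
s_4 = InvRound(s_3, k_3) = 0x0511BC
s_5 = InvRound(s_4, k_2) = 0xC96051
s_6 = InvRound(s_5, k_1) = 0xA86C96
s_7 = InvRound(s_6, k_0) = 0xE2AA86

0xE2AA86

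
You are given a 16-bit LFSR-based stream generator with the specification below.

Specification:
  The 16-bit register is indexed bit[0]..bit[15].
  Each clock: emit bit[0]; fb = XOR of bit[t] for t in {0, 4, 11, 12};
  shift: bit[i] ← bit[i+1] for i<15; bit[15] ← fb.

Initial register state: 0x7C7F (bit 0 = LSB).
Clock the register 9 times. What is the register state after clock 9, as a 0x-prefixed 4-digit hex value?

0x583E

reg_0 = 0x7C7F
clock 1: out=1, reg = 0x3E3F
clock 2: out=1, reg = 0x1F1F
clock 3: out=1, reg = 0x0F8F
clock 4: out=1, reg = 0x07C7
clock 5: out=1, reg = 0x83E3
clock 6: out=1, reg = 0xC1F1
clock 7: out=1, reg = 0x60F8
clock 8: out=0, reg = 0xB07C
clock 9: out=0, reg = 0x583E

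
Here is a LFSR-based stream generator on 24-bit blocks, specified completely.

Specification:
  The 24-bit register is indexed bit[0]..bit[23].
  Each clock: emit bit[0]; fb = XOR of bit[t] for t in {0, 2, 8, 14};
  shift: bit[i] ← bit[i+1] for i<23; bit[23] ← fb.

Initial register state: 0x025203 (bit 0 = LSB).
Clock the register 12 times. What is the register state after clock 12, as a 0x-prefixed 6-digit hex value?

0x4D8025

reg_0 = 0x025203
clock 1: out=1, reg = 0x012901
clock 2: out=1, reg = 0x009480
clock 3: out=0, reg = 0x004A40
clock 4: out=0, reg = 0x802520
clock 5: out=0, reg = 0xC01290
clock 6: out=0, reg = 0x600948
clock 7: out=0, reg = 0xB004A4
clock 8: out=0, reg = 0xD80252
clock 9: out=0, reg = 0x6C0129
clock 10: out=1, reg = 0x360094
clock 11: out=0, reg = 0x9B004A
clock 12: out=0, reg = 0x4D8025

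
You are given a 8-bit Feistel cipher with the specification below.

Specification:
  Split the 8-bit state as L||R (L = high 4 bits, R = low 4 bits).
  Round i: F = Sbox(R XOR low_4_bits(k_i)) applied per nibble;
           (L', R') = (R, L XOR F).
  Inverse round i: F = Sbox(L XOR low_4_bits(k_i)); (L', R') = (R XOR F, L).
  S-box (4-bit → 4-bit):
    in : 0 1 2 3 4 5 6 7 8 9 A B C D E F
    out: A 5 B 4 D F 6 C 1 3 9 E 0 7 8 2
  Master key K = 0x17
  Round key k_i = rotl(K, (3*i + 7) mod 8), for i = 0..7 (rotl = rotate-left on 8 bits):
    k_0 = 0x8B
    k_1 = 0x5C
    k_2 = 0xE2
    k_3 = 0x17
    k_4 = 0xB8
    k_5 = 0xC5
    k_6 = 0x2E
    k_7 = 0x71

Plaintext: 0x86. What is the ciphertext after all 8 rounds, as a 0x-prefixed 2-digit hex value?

0x1C

s_0 = plaintext = 0x86
s_1 = Round(s_0, k_0) = 0x6F
s_2 = Round(s_1, k_1) = 0xF2
s_3 = Round(s_2, k_2) = 0x25
s_4 = Round(s_3, k_3) = 0x59
s_5 = Round(s_4, k_4) = 0x90
s_6 = Round(s_5, k_5) = 0x06
s_7 = Round(s_6, k_6) = 0x61
s_8 = Round(s_7, k_7) = 0x1C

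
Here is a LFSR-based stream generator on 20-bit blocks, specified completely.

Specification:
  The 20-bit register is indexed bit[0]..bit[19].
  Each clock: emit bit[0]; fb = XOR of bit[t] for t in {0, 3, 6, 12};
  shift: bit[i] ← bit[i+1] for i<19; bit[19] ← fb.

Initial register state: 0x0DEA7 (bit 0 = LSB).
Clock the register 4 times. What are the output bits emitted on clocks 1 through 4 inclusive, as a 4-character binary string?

1110

reg_0 = 0x0DEA7
clock 1: out=1, reg = 0x06F53
clock 2: out=1, reg = 0x037A9
clock 3: out=1, reg = 0x81BD4
clock 4: out=0, reg = 0x40DEA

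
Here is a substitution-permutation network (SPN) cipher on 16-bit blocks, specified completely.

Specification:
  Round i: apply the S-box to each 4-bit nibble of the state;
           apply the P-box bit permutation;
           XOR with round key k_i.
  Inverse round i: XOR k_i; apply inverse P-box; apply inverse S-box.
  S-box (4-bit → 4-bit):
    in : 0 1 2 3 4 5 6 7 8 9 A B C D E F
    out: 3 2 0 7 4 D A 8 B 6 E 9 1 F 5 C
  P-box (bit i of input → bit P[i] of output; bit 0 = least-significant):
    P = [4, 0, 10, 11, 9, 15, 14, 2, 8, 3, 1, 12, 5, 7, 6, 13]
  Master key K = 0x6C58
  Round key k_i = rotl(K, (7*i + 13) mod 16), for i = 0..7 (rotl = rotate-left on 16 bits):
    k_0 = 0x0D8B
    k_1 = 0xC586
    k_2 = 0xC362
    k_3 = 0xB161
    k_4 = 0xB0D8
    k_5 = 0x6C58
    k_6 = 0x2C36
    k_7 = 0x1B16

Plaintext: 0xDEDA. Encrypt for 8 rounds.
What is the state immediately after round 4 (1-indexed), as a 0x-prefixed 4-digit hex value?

0xB5A1

s_0 = plaintext = 0xDEDA
s_1 = Round(s_0, k_0) = 0xE26C
s_2 = Round(s_1, k_1) = 0x45F2
s_3 = Round(s_2, k_2) = 0x9224
s_4 = Round(s_3, k_3) = 0xB5A1
s_5 = Round(s_4, k_4) = 0x41FF
s_6 = Round(s_5, k_5) = 0x2014
s_7 = Round(s_6, k_6) = 0xA93E
s_8 = Round(s_7, k_7) = 0xFDCC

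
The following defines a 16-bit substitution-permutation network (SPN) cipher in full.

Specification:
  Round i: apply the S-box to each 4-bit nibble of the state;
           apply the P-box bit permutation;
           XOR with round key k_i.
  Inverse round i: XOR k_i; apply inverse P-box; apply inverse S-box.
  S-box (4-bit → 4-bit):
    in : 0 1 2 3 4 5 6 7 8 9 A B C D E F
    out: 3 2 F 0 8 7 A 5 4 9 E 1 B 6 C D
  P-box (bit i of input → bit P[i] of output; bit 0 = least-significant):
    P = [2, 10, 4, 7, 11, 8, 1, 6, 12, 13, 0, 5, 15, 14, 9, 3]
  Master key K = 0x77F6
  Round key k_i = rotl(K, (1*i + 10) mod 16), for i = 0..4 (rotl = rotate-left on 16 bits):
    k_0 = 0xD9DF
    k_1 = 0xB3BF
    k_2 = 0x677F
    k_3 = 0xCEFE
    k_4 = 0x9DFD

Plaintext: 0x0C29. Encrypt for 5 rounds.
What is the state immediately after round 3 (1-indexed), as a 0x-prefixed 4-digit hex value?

0x4777

s_0 = plaintext = 0x0C29
s_1 = Round(s_0, k_0) = 0x2039
s_2 = Round(s_1, k_1) = 0x4133
s_3 = Round(s_2, k_2) = 0x4777
s_4 = Round(s_3, k_3) = 0xD6E1
s_5 = Round(s_4, k_4) = 0xFB9F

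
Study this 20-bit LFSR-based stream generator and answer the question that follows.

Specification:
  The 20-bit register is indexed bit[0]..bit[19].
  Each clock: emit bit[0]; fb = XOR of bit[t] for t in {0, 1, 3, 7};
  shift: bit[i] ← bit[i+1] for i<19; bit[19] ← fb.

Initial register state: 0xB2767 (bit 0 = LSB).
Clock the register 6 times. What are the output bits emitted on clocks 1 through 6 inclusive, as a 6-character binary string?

111001

reg_0 = 0xB2767
clock 1: out=1, reg = 0x593B3
clock 2: out=1, reg = 0xAC9D9
clock 3: out=1, reg = 0xD64EC
clock 4: out=0, reg = 0x6B276
clock 5: out=0, reg = 0xB593B
clock 6: out=1, reg = 0xDAC9D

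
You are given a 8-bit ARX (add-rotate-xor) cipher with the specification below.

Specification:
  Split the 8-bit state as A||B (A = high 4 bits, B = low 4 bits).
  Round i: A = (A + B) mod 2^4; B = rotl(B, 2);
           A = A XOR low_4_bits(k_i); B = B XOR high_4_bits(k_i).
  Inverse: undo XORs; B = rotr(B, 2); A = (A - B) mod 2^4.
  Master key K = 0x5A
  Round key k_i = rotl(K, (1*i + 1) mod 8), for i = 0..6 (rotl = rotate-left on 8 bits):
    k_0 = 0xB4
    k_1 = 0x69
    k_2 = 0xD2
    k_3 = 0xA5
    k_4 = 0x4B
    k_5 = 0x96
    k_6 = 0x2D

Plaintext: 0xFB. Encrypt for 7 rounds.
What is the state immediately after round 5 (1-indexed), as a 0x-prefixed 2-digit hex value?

0x8F

s_0 = plaintext = 0xFB
s_1 = Round(s_0, k_0) = 0xE5
s_2 = Round(s_1, k_1) = 0xA3
s_3 = Round(s_2, k_2) = 0xF1
s_4 = Round(s_3, k_3) = 0x5E
s_5 = Round(s_4, k_4) = 0x8F
s_6 = Round(s_5, k_5) = 0x16
s_7 = Round(s_6, k_6) = 0xAB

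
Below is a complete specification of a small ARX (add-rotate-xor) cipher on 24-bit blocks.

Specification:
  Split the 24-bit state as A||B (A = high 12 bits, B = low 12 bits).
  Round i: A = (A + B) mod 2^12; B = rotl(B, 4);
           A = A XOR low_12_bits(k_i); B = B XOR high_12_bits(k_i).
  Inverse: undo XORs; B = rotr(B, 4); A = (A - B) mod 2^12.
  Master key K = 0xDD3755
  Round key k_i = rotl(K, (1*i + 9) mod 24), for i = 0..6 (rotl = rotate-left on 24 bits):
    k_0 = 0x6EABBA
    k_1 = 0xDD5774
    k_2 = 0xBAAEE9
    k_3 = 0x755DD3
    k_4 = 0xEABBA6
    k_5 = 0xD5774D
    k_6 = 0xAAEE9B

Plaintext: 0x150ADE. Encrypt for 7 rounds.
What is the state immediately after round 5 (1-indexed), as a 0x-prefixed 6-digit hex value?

s_0 = plaintext = 0x150ADE
s_1 = Round(s_0, k_0) = 0x794B00
s_2 = Round(s_1, k_1) = 0x5E0DDE
s_3 = Round(s_2, k_2) = 0xD57647
s_4 = Round(s_3, k_3) = 0xE4D323
s_5 = Round(s_4, k_4) = 0xAD6C98
s_6 = Round(s_5, k_5) = 0x0234DB
s_7 = Round(s_6, k_6) = 0xA6571A

0xAD6C98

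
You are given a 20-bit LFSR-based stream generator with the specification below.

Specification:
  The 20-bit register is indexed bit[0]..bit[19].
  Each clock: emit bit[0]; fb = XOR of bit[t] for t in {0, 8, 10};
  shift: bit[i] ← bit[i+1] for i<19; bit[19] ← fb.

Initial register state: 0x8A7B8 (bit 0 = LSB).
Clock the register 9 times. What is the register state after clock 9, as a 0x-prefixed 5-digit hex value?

0x9B453

reg_0 = 0x8A7B8
clock 1: out=0, reg = 0x453DC
clock 2: out=0, reg = 0xA29EE
clock 3: out=0, reg = 0xD14F7
clock 4: out=1, reg = 0x68A7B
clock 5: out=1, reg = 0xB453D
clock 6: out=1, reg = 0xDA29E
clock 7: out=0, reg = 0x6D14F
clock 8: out=1, reg = 0x368A7
clock 9: out=1, reg = 0x9B453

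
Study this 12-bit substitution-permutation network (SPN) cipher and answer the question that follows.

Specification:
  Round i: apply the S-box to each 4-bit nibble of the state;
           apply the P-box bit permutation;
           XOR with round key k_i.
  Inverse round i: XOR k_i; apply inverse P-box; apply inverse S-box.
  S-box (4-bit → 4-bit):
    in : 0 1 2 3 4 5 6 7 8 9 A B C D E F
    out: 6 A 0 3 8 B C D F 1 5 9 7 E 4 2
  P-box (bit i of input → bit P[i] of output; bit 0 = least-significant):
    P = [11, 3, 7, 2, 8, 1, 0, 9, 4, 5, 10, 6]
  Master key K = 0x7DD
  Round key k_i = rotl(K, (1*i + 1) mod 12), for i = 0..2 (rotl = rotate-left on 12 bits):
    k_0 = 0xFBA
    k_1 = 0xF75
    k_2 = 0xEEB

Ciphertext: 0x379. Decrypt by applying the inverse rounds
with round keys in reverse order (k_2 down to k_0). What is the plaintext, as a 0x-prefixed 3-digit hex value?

s_0 = ciphertext = 0x379
s_1 = InvRound(s_0, k_2) = 0xA3A
s_2 = InvRound(s_1, k_1) = 0x6C1
s_3 = InvRound(s_2, k_0) = 0x5C3

0x5C3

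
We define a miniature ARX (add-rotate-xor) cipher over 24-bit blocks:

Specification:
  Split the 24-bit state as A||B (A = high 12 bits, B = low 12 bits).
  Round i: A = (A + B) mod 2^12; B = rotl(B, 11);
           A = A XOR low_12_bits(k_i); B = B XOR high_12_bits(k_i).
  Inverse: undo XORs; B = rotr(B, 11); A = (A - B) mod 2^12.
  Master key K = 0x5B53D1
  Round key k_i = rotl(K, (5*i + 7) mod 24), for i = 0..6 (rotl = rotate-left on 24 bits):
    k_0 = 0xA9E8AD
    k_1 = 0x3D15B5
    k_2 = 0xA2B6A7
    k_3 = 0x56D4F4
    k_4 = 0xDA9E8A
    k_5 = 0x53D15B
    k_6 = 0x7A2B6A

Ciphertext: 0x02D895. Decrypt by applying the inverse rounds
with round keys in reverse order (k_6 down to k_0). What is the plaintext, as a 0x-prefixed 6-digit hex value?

s_0 = ciphertext = 0x02D895
s_1 = InvRound(s_0, k_6) = 0xCD8E6F
s_2 = InvRound(s_1, k_5) = 0x6DE6A5
s_3 = InvRound(s_2, k_4) = 0x23B619
s_4 = InvRound(s_3, k_3) = 0xFE76E8
s_5 = InvRound(s_4, k_2) = 0xFB9987
s_6 = InvRound(s_5, k_1) = 0x55F4AD
s_7 = InvRound(s_6, k_0) = 0x18BC67

0x18BC67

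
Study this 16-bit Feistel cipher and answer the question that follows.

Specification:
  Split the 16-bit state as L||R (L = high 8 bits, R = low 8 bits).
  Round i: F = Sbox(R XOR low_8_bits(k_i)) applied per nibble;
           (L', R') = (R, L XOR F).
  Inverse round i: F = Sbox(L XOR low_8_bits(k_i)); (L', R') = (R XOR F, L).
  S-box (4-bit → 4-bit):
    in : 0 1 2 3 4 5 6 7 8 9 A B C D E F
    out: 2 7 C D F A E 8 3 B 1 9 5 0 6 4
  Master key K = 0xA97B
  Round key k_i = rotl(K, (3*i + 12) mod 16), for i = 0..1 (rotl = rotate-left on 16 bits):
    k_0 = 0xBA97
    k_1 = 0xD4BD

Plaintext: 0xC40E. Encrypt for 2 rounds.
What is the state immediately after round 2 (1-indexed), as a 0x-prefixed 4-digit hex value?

s_0 = plaintext = 0xC40E
s_1 = Round(s_0, k_0) = 0x0E7F
s_2 = Round(s_1, k_1) = 0x7F52

0x7F52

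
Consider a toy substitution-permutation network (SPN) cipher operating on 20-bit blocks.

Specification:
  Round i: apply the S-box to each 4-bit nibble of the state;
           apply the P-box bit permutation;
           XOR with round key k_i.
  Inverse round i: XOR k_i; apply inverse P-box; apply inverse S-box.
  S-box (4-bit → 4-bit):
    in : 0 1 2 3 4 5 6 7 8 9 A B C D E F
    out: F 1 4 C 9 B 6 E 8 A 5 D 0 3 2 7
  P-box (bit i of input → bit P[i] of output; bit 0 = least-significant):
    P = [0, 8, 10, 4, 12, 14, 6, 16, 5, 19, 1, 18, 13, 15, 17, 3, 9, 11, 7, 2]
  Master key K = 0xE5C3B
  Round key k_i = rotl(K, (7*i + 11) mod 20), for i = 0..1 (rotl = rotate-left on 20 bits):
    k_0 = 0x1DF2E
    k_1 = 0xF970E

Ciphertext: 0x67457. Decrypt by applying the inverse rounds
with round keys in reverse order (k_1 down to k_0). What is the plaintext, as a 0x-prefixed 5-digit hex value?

0xC9225

s_0 = ciphertext = 0x67457
s_1 = InvRound(s_0, k_1) = 0x15E75
s_2 = InvRound(s_1, k_0) = 0xC9225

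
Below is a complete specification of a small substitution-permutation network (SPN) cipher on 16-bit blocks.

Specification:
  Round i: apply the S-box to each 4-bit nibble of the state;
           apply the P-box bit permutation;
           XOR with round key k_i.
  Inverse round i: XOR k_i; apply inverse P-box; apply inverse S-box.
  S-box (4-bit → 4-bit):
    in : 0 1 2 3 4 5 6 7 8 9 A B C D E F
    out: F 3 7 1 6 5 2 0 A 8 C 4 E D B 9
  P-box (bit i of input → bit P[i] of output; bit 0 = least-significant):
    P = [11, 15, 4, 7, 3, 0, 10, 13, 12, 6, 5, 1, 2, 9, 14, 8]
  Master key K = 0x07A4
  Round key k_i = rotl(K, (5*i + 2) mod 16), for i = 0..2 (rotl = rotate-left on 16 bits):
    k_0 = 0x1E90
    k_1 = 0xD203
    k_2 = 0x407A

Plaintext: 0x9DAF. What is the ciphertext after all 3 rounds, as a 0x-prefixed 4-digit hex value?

s_0 = plaintext = 0x9DAF
s_1 = Round(s_0, k_0) = 0x2332
s_2 = Round(s_1, k_1) = 0x081F
s_3 = Round(s_2, k_2) = 0x0BB5

0x0BB5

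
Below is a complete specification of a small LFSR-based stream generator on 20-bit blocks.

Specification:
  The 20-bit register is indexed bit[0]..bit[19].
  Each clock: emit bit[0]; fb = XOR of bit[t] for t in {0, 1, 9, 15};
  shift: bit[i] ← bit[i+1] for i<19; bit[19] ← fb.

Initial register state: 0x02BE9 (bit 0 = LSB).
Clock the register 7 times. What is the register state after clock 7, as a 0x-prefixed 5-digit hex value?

reg_0 = 0x02BE9
clock 1: out=1, reg = 0x015F4
clock 2: out=0, reg = 0x00AFA
clock 3: out=0, reg = 0x0057D
clock 4: out=1, reg = 0x802BE
clock 5: out=0, reg = 0x4015F
clock 6: out=1, reg = 0x200AF
clock 7: out=1, reg = 0x10057

0x10057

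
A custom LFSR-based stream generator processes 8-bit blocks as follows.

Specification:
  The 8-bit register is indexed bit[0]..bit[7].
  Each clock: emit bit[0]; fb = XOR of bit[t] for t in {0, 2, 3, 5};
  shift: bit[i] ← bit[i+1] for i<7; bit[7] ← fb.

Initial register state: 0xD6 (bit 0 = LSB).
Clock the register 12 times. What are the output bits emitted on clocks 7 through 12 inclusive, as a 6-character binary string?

reg_0 = 0xD6
clock 1: out=0, reg = 0xEB
clock 2: out=1, reg = 0xF5
clock 3: out=1, reg = 0xFA
clock 4: out=0, reg = 0x7D
clock 5: out=1, reg = 0x3E
clock 6: out=0, reg = 0x9F
clock 7: out=1, reg = 0xCF
clock 8: out=1, reg = 0xE7
clock 9: out=1, reg = 0xF3
clock 10: out=1, reg = 0x79
clock 11: out=1, reg = 0xBC
clock 12: out=0, reg = 0xDE

111110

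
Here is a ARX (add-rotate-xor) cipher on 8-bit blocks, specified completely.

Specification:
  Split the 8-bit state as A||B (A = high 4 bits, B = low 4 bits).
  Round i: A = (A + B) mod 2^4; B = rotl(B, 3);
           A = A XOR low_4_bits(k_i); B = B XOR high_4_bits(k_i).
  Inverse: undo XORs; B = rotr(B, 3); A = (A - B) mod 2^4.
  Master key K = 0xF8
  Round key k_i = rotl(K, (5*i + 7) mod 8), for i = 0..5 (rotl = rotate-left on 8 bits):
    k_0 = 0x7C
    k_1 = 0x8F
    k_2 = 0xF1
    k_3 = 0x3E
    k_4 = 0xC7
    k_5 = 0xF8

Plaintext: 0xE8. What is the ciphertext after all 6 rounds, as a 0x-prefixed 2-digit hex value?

0x8B

s_0 = plaintext = 0xE8
s_1 = Round(s_0, k_0) = 0xA3
s_2 = Round(s_1, k_1) = 0x21
s_3 = Round(s_2, k_2) = 0x27
s_4 = Round(s_3, k_3) = 0x78
s_5 = Round(s_4, k_4) = 0x88
s_6 = Round(s_5, k_5) = 0x8B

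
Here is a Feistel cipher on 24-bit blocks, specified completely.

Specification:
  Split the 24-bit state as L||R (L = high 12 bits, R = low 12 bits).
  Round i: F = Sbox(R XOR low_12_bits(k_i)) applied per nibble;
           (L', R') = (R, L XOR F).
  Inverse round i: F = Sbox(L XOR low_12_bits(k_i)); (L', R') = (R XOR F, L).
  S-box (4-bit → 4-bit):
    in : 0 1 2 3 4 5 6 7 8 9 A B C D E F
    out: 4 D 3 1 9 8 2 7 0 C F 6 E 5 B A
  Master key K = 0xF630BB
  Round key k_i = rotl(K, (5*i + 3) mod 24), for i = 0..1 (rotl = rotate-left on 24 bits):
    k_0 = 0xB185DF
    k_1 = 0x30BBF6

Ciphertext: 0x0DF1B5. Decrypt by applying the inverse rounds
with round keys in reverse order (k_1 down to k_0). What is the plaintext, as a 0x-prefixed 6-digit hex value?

s_0 = ciphertext = 0x0DF1B5
s_1 = InvRound(s_0, k_1) = 0x7890DF
s_2 = InvRound(s_1, k_0) = 0x35D789

0x35D789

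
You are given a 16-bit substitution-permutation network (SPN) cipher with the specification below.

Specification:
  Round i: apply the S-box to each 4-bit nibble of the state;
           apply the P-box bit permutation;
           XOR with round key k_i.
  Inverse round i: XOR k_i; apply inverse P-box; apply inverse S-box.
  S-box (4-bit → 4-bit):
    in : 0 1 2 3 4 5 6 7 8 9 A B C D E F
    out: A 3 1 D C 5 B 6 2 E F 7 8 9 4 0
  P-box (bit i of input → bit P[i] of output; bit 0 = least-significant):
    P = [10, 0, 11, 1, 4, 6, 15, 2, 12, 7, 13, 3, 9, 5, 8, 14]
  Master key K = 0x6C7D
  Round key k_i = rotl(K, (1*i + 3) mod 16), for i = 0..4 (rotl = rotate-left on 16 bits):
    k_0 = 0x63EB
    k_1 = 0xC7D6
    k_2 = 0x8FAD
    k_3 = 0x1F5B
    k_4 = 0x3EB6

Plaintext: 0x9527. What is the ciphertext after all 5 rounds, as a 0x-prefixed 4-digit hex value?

0xB267

s_0 = plaintext = 0x9527
s_1 = Round(s_0, k_0) = 0x1ADA
s_2 = Round(s_1, k_1) = 0xF969
s_3 = Round(s_2, k_2) = 0xA772
s_4 = Round(s_3, k_3) = 0xF8BB
s_5 = Round(s_4, k_4) = 0xB267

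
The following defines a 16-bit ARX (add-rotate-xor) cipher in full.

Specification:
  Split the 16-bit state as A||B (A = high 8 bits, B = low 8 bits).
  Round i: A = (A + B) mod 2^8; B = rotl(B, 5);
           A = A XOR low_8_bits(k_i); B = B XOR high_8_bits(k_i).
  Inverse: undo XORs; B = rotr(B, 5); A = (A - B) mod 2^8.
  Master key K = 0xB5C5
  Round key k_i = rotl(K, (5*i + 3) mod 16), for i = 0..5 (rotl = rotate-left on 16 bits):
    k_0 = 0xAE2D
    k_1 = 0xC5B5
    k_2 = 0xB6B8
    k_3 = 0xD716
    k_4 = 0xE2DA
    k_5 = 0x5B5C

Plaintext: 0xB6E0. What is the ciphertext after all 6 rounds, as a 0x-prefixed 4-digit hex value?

s_0 = plaintext = 0xB6E0
s_1 = Round(s_0, k_0) = 0xBBB2
s_2 = Round(s_1, k_1) = 0xD893
s_3 = Round(s_2, k_2) = 0xD3C4
s_4 = Round(s_3, k_3) = 0x814F
s_5 = Round(s_4, k_4) = 0x0A0B
s_6 = Round(s_5, k_5) = 0x493A

0x493A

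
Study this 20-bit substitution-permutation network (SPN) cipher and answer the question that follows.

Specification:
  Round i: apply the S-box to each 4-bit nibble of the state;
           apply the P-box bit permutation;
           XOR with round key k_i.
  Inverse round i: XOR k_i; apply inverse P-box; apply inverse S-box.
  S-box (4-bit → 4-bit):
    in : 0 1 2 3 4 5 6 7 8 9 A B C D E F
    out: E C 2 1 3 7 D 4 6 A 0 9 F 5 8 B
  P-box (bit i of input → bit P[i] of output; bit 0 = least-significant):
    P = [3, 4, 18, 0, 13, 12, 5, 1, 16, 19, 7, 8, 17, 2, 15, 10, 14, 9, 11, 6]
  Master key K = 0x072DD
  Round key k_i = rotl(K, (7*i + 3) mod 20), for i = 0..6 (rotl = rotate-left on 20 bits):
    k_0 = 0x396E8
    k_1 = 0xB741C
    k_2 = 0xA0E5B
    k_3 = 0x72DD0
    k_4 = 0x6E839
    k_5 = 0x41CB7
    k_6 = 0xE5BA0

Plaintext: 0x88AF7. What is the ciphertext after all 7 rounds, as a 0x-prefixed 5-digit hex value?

s_0 = plaintext = 0x88AF7
s_1 = Round(s_0, k_0) = 0x72CEE
s_2 = Round(s_1, k_1) = 0x27D9B
s_3 = Round(s_2, k_2) = 0xB9CD0
s_4 = Round(s_3, k_3) = 0xA4825
s_5 = Round(s_4, k_4) = 0x8F8A5
s_6 = Round(s_5, k_5) = 0xA122B
s_7 = Round(s_6, k_6) = 0x6CFA9

0x6CFA9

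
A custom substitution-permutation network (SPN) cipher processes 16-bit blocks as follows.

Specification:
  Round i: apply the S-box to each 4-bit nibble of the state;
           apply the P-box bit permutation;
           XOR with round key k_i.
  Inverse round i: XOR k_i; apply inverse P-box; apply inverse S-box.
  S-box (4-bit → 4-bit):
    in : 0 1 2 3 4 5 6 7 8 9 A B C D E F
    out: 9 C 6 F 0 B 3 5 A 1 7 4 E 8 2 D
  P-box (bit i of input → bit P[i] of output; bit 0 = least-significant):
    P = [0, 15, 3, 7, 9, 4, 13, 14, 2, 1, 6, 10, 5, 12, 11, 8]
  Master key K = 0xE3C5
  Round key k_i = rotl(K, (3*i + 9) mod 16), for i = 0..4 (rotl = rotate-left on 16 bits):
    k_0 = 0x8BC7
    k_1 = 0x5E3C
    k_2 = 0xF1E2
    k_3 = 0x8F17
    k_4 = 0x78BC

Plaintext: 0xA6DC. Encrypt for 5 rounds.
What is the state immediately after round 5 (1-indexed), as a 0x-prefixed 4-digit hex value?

s_0 = plaintext = 0xA6DC
s_1 = Round(s_0, k_0) = 0x5369
s_2 = Round(s_1, k_1) = 0x494B
s_3 = Round(s_2, k_2) = 0xF1EE
s_4 = Round(s_3, k_3) = 0x0267
s_5 = Round(s_4, k_4) = 0x7BC7

0x7BC7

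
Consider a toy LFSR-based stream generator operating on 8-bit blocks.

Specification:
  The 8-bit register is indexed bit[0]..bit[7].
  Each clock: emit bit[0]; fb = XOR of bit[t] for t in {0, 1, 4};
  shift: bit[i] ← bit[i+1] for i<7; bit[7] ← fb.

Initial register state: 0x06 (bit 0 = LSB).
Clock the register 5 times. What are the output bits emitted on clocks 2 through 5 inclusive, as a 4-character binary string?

1100

reg_0 = 0x06
clock 1: out=0, reg = 0x83
clock 2: out=1, reg = 0x41
clock 3: out=1, reg = 0xA0
clock 4: out=0, reg = 0x50
clock 5: out=0, reg = 0xA8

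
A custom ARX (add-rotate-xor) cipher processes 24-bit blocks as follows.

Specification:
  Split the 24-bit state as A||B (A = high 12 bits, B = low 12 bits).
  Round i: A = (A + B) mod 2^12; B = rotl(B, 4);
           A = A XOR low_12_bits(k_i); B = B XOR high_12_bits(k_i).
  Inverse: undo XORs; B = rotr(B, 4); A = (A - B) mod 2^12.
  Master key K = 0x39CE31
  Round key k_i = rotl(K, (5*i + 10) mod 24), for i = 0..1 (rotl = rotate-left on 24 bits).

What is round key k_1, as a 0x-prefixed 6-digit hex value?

K = 0x39CE31
k_0 = rotl(K, (5*0+10) mod 24) = rotl(K, 10) = 0x38C4E7
k_1 = rotl(K, (5*1+10) mod 24) = rotl(K, 15) = 0x189CE7

0x189CE7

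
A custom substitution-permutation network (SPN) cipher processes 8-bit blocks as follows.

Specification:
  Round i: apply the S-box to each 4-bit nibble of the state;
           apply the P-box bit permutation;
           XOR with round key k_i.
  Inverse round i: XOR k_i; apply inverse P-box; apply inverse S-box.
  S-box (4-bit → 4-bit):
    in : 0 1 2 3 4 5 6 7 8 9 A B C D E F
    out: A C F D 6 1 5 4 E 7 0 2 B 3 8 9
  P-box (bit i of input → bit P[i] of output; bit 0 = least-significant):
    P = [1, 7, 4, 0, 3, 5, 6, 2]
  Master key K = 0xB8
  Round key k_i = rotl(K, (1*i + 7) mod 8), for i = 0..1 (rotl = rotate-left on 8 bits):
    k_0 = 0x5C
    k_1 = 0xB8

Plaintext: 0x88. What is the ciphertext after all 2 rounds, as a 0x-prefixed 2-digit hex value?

0x2A

s_0 = plaintext = 0x88
s_1 = Round(s_0, k_0) = 0xA9
s_2 = Round(s_1, k_1) = 0x2A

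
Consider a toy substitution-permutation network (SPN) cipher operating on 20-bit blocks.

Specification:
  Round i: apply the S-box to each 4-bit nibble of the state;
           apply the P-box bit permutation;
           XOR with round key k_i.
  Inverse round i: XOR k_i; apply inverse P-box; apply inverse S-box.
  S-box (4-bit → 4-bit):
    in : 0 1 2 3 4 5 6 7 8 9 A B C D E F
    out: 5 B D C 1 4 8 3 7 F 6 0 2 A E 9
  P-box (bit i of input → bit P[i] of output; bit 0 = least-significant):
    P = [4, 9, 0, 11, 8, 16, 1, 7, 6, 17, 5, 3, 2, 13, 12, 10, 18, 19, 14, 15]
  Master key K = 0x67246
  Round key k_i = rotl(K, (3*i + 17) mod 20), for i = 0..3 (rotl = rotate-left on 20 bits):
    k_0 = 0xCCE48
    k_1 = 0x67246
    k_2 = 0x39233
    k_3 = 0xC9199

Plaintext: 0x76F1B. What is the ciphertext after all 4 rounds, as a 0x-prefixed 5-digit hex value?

s_0 = plaintext = 0x76F1B
s_1 = Round(s_0, k_0) = 0x1CB80
s_2 = Round(s_1, k_1) = 0xBD355
s_3 = Round(s_2, k_2) = 0x3B618
s_4 = Round(s_3, k_3) = 0xD5200

0xD5200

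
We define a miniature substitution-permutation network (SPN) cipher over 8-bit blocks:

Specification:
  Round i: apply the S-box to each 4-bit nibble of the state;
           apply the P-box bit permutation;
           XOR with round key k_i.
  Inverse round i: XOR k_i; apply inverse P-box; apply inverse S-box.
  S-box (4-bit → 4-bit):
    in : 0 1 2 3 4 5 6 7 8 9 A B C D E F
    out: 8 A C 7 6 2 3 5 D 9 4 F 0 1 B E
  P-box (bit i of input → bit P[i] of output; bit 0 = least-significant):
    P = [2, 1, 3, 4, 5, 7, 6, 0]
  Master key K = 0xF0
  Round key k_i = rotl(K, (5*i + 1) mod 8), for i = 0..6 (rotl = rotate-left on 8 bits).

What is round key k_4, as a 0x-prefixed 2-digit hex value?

0x1E

K = 0xF0
k_0 = rotl(K, (5*0+1) mod 8) = rotl(K, 1) = 0xE1
k_1 = rotl(K, (5*1+1) mod 8) = rotl(K, 6) = 0x3C
k_2 = rotl(K, (5*2+1) mod 8) = rotl(K, 3) = 0x87
k_3 = rotl(K, (5*3+1) mod 8) = rotl(K, 0) = 0xF0
k_4 = rotl(K, (5*4+1) mod 8) = rotl(K, 5) = 0x1E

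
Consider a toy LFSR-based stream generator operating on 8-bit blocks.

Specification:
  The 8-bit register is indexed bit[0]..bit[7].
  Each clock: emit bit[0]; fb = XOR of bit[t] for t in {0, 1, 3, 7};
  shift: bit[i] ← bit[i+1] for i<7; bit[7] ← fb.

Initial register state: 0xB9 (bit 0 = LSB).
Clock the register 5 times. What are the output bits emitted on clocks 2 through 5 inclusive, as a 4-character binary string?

reg_0 = 0xB9
clock 1: out=1, reg = 0xDC
clock 2: out=0, reg = 0x6E
clock 3: out=0, reg = 0x37
clock 4: out=1, reg = 0x1B
clock 5: out=1, reg = 0x8D

0011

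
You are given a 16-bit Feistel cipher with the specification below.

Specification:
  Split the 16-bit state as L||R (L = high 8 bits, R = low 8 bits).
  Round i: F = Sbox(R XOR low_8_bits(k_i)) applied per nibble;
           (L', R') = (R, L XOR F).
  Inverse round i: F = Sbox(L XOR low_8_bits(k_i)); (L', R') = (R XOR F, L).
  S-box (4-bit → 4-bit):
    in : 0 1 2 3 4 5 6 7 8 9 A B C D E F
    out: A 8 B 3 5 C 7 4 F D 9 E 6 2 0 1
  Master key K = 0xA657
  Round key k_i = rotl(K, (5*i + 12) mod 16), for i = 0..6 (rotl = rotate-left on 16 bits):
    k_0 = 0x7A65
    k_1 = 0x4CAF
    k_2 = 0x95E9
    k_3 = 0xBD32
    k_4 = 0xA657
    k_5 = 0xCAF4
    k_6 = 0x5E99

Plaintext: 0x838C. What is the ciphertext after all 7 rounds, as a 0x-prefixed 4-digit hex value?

s_0 = plaintext = 0x838C
s_1 = Round(s_0, k_0) = 0x8C8E
s_2 = Round(s_1, k_1) = 0x8E34
s_3 = Round(s_2, k_2) = 0x34AC
s_4 = Round(s_3, k_3) = 0xACE4
s_5 = Round(s_4, k_4) = 0xE44F
s_6 = Round(s_5, k_5) = 0x4F0A
s_7 = Round(s_6, k_6) = 0x0A9C

0x0A9C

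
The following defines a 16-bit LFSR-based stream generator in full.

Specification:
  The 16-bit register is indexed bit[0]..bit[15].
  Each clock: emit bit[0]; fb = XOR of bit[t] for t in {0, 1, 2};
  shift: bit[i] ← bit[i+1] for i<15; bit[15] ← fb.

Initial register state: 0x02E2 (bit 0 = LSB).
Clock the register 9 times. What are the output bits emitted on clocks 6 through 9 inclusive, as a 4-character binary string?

reg_0 = 0x02E2
clock 1: out=0, reg = 0x8171
clock 2: out=1, reg = 0xC0B8
clock 3: out=0, reg = 0x605C
clock 4: out=0, reg = 0xB02E
clock 5: out=0, reg = 0x5817
clock 6: out=1, reg = 0xAC0B
clock 7: out=1, reg = 0x5605
clock 8: out=1, reg = 0x2B02
clock 9: out=0, reg = 0x9581

1110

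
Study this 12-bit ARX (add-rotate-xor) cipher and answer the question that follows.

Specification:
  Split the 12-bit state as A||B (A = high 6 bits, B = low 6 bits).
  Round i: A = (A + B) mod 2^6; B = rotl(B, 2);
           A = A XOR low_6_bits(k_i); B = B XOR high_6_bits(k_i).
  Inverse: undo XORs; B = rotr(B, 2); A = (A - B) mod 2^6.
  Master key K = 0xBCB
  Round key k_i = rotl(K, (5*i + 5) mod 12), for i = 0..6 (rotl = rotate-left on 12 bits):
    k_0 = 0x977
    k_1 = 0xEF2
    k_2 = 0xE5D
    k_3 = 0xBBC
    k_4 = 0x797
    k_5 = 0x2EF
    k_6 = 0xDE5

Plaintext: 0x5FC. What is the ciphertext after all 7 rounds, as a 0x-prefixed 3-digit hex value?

0x91D

s_0 = plaintext = 0x5FC
s_1 = Round(s_0, k_0) = 0x916
s_2 = Round(s_1, k_1) = 0x222
s_3 = Round(s_2, k_2) = 0xDF3
s_4 = Round(s_3, k_3) = 0x5A1
s_5 = Round(s_4, k_4) = 0x818
s_6 = Round(s_5, k_5) = 0x5EA
s_7 = Round(s_6, k_6) = 0x91D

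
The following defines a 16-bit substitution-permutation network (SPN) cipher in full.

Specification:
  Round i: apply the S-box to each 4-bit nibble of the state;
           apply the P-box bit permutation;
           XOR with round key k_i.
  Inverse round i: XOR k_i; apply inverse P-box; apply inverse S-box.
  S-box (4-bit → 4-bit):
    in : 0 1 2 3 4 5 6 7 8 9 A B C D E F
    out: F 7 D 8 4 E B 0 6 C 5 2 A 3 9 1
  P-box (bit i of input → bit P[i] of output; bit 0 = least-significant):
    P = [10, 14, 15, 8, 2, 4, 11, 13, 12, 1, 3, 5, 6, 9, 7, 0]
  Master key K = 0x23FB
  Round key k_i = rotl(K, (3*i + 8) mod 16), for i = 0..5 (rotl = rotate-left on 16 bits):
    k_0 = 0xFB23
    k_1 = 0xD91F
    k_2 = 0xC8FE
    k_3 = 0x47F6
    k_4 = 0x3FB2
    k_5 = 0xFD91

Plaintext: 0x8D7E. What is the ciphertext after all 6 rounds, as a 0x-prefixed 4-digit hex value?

0x7D3F

s_0 = plaintext = 0x8D7E
s_1 = Round(s_0, k_0) = 0xECA1
s_2 = Round(s_1, k_1) = 0x1578
s_3 = Round(s_2, k_2) = 0x0A14
s_4 = Round(s_3, k_3) = 0xDD2B
s_5 = Round(s_4, k_4) = 0x45F4
s_6 = Round(s_5, k_5) = 0x7D3F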